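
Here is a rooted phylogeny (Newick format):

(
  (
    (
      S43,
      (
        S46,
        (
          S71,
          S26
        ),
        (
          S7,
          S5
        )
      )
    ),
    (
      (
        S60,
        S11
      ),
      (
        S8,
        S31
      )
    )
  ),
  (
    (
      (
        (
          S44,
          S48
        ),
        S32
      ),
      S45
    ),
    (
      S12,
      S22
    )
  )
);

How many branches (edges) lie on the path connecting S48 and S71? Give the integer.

The MRCA of S48 and S71 is the root of the tree.
From S48 up to that node: 5 branches. From S71 up to the same node: 5 branches. Total: 5 + 5 = 10.

10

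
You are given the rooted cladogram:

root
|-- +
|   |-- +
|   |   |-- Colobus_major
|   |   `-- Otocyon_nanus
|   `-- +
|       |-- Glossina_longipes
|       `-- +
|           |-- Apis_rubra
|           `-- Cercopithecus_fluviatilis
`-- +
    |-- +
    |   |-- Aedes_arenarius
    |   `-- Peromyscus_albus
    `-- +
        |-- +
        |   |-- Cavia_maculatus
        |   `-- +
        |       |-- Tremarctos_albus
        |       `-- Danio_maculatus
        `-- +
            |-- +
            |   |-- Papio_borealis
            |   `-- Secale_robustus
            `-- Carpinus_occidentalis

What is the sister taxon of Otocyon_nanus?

Colobus_major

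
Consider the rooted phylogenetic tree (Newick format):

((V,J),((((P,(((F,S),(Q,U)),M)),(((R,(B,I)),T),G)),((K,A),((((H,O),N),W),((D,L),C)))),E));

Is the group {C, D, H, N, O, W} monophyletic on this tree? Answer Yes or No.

No

The MRCA of the listed taxa subtends ((((H,O),N),W),((D,L),C)).
That clade also contains L, which is not in the proposed group, so the group is not monophyletic.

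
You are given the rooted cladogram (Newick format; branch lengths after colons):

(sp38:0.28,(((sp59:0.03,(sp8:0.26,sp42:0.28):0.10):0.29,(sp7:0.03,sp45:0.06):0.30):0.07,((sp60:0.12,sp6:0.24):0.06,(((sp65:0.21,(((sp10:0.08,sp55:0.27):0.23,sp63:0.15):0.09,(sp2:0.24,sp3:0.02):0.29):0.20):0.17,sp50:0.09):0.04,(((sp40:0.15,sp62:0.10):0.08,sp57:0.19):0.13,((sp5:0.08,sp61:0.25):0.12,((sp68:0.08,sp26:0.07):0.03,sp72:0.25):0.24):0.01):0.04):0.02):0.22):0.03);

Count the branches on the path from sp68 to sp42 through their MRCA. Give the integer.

11

The MRCA of sp68 and sp42 is the node subtending (((sp59,(sp8,sp42)),(sp7,sp45)),((sp60,sp6),(((sp65,(((sp10,sp55),sp63),(sp2,sp3))),sp50),(((sp40,sp62),sp57),((sp5,sp61),((sp68,sp26),sp72)))))).
From sp68 up to that node: 7 branches. From sp42 up to the same node: 4 branches. Total: 7 + 4 = 11.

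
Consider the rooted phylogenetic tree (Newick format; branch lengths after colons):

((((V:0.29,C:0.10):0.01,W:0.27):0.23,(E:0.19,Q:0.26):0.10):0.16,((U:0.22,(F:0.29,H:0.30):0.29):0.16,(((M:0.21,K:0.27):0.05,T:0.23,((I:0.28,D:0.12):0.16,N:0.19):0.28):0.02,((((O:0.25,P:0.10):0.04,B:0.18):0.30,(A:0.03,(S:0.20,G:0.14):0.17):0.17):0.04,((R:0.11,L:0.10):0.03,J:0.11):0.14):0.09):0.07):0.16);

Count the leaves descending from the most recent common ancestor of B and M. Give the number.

The MRCA of B and M is the node subtending (((M,K),T,((I,D),N)),((((O,P),B),(A,(S,G))),((R,L),J))).
That clade contains 15 terminal taxa: A, B, D, G, I, J, K, L, M, N, O, P, R, S, T.

15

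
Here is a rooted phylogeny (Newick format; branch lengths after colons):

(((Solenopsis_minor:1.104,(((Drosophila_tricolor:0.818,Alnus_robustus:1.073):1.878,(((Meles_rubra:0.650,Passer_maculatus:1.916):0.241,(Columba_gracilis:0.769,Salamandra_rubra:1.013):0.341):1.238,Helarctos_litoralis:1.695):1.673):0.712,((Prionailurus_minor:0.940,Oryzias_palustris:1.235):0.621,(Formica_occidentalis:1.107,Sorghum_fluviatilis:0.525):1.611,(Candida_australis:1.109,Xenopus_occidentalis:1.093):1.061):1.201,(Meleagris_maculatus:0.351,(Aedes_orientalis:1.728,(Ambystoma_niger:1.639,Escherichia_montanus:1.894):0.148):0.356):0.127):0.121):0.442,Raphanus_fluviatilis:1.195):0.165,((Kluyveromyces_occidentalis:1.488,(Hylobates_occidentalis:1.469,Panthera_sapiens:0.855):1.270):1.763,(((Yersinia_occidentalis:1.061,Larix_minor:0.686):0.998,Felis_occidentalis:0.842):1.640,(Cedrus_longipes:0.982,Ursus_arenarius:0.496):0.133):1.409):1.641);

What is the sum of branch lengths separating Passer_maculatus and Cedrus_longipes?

The path runs Passer_maculatus → … → MRCA → … → Cedrus_longipes; the MRCA is the root of the tree.
Branch lengths along that path: 1.916 + 0.241 + 1.238 + 1.673 + 0.712 + 0.121 + 0.442 + 0.165 + 1.641 + 1.409 + 0.133 + 0.982 = 10.673.

10.673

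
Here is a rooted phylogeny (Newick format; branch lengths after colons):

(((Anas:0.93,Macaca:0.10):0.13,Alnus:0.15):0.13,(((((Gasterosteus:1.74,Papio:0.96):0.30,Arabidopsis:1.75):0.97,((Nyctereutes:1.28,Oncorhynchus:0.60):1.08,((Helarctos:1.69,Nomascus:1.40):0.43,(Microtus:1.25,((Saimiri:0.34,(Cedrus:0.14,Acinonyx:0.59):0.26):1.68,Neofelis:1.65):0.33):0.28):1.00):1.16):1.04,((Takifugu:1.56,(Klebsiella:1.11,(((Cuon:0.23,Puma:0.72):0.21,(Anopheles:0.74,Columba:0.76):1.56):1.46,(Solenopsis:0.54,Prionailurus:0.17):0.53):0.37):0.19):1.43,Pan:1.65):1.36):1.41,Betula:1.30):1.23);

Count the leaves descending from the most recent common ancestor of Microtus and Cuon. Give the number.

The MRCA of Microtus and Cuon is the node subtending ((((Gasterosteus,Papio),Arabidopsis),((Nyctereutes,Oncorhynchus),((Helarctos,Nomascus),(Microtus,((Saimiri,(Cedrus,Acinonyx)),Neofelis))))),((Takifugu,(Klebsiella,(((Cuon,Puma),(Anopheles,Columba)),(Solenopsis,Prionailurus)))),Pan)).
That clade contains 21 terminal taxa: Acinonyx, Anopheles, Arabidopsis, Cedrus, Columba, Cuon, Gasterosteus, Helarctos, Klebsiella, Microtus, Neofelis, Nomascus, Nyctereutes, Oncorhynchus, Pan, Papio, Prionailurus, Puma, Saimiri, Solenopsis, Takifugu.

21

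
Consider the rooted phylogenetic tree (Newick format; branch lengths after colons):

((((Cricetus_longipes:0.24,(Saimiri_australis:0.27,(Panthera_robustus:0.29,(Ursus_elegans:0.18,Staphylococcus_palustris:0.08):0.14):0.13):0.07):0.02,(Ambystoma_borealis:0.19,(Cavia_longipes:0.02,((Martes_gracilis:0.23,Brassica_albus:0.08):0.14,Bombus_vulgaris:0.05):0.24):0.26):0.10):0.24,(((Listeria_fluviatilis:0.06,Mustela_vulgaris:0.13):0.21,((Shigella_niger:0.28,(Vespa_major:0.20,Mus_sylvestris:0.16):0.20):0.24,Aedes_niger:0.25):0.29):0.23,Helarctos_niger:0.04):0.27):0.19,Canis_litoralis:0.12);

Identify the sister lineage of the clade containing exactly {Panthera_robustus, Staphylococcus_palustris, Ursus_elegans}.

Saimiri_australis

The clade containing exactly {Panthera_robustus, Staphylococcus_palustris, Ursus_elegans} attaches to the tree at the node subtending (Saimiri_australis,(Panthera_robustus,(Ursus_elegans,Staphylococcus_palustris))).
The other lineage descending from that same node — the sister group — is the single tip Saimiri_australis.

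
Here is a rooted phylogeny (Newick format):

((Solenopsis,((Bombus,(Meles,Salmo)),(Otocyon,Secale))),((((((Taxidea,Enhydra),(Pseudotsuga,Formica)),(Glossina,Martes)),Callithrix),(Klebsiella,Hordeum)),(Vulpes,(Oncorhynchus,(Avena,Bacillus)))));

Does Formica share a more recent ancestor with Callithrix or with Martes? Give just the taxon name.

The MRCA of Formica and Martes subtends (((Taxidea,Enhydra),(Pseudotsuga,Formica)),(Glossina,Martes)) (6 taxa).
The MRCA of Formica and Callithrix subtends ((((Taxidea,Enhydra),(Pseudotsuga,Formica)),(Glossina,Martes)),Callithrix) (7 taxa).
The first is nested inside the second, so Formica shares a more recent common ancestor with Martes.

Martes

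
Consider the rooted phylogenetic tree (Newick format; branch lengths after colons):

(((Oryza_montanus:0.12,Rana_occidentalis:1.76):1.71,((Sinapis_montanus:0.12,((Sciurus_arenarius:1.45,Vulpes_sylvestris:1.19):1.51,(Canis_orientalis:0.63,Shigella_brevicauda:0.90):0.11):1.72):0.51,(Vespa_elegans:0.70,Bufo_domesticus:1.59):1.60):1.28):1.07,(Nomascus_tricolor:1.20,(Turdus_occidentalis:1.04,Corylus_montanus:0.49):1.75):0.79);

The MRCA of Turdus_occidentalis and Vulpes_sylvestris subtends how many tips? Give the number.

12

The MRCA of Turdus_occidentalis and Vulpes_sylvestris is the root, so the clade is the entire tree.
That clade contains 12 terminal taxa: Bufo_domesticus, Canis_orientalis, Corylus_montanus, Nomascus_tricolor, Oryza_montanus, Rana_occidentalis, Sciurus_arenarius, Shigella_brevicauda, Sinapis_montanus, Turdus_occidentalis, Vespa_elegans, Vulpes_sylvestris.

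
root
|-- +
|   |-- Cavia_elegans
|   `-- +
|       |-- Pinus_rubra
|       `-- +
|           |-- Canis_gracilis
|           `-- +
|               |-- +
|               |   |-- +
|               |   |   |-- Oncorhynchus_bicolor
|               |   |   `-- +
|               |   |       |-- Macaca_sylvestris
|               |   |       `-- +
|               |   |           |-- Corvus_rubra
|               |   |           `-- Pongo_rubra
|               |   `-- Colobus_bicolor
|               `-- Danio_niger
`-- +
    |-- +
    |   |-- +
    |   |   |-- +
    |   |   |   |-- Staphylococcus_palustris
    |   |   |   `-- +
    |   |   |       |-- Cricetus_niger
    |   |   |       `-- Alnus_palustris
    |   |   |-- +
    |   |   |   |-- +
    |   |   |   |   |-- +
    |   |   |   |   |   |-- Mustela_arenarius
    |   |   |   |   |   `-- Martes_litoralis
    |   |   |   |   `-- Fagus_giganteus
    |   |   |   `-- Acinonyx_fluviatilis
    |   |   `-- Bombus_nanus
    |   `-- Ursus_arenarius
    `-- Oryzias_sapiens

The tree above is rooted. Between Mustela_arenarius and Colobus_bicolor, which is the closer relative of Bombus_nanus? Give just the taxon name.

Mustela_arenarius

The MRCA of Bombus_nanus and Mustela_arenarius subtends ((Staphylococcus_palustris,(Cricetus_niger,Alnus_palustris)),(((Mustela_arenarius,Martes_litoralis),Fagus_giganteus),Acinonyx_fluviatilis),Bombus_nanus) (8 taxa).
The MRCA of Bombus_nanus and Colobus_bicolor is the root, subtending the entire tree (19 taxa).
The first is nested inside the second, so Bombus_nanus shares a more recent common ancestor with Mustela_arenarius.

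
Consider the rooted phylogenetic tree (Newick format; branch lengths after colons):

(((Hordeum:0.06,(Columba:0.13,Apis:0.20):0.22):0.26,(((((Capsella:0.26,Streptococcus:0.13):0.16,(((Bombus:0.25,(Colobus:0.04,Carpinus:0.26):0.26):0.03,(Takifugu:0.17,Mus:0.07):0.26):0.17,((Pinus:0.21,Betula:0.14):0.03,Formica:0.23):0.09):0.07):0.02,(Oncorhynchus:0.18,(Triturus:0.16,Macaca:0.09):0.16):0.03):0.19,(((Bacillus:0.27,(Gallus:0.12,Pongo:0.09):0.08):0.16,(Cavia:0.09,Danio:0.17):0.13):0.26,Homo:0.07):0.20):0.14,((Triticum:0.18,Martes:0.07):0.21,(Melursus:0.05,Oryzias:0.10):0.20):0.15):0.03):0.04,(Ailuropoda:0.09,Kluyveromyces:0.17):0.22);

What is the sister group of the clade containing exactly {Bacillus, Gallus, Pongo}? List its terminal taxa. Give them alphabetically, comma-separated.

The clade containing exactly {Bacillus, Gallus, Pongo} attaches to the tree at the node subtending ((Bacillus,(Gallus,Pongo)),(Cavia,Danio)).
The other lineage descending from that same node — the sister group — is (Cavia,Danio); its 2 tips in alphabetical order are the answer.

Cavia, Danio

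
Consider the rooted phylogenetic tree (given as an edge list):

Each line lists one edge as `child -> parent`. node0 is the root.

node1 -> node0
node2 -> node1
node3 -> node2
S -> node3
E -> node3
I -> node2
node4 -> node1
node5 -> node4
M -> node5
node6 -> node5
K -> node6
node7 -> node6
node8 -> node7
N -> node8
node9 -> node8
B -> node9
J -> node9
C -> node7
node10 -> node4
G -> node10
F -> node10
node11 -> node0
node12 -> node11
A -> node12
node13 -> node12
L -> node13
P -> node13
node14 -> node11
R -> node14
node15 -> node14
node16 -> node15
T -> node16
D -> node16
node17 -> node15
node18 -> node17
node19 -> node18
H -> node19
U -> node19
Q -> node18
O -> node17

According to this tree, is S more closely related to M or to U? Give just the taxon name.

The MRCA of S and M subtends (((S,E),I),((M,(K,((N,(B,J)),C))),(G,F))) (11 taxa).
The MRCA of S and U is the root, subtending the entire tree (21 taxa).
The first is nested inside the second, so S shares a more recent common ancestor with M.

M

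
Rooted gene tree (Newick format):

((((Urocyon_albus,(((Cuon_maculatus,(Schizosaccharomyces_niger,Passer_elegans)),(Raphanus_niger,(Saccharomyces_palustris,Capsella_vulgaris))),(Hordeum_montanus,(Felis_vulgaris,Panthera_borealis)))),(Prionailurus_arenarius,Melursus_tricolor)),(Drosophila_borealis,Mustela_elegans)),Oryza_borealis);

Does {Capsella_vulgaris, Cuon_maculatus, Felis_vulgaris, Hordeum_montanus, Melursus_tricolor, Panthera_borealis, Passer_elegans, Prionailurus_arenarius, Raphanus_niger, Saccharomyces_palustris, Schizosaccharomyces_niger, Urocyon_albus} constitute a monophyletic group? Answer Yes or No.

The most recent common ancestor of these taxa subtends ((Urocyon_albus,(((Cuon_maculatus,(Schizosaccharomyces_niger,Passer_elegans)),(Raphanus_niger,(Saccharomyces_palustris,Capsella_vulgaris))),(Hordeum_montanus,(Felis_vulgaris,Panthera_borealis)))),(Prionailurus_arenarius,Melursus_tricolor)).
That clade has exactly 12 tips — every listed taxon and nothing else — so the group is monophyletic.

Yes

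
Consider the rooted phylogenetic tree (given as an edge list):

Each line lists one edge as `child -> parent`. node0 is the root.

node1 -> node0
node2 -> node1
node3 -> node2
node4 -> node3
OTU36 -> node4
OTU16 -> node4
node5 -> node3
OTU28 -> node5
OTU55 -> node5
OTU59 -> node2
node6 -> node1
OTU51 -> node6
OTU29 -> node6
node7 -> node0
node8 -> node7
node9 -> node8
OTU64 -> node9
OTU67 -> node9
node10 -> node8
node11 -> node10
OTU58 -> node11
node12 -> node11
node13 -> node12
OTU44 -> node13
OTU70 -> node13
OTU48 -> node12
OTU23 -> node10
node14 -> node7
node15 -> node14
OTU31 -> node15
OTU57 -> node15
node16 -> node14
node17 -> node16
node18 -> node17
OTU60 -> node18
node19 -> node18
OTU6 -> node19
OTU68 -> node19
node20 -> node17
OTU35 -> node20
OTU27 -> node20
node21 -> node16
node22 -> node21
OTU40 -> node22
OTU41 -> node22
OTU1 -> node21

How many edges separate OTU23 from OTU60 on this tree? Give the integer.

8

The MRCA of OTU23 and OTU60 is the node subtending (((OTU64,OTU67),((OTU58,((OTU44,OTU70),OTU48)),OTU23)),((OTU31,OTU57),(((OTU60,(OTU6,OTU68)),(OTU35,OTU27)),((OTU40,OTU41),OTU1)))).
From OTU23 up to that node: 3 branches. From OTU60 up to the same node: 5 branches. Total: 3 + 5 = 8.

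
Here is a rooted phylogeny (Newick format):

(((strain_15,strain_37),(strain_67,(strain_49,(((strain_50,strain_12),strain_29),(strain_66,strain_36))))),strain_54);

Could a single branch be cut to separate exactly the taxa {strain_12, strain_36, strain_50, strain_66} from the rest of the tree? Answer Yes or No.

The MRCA of the listed taxa subtends (((strain_50,strain_12),strain_29),(strain_66,strain_36)).
That clade also contains strain_29, which is not in the proposed group, so the group is not monophyletic.

No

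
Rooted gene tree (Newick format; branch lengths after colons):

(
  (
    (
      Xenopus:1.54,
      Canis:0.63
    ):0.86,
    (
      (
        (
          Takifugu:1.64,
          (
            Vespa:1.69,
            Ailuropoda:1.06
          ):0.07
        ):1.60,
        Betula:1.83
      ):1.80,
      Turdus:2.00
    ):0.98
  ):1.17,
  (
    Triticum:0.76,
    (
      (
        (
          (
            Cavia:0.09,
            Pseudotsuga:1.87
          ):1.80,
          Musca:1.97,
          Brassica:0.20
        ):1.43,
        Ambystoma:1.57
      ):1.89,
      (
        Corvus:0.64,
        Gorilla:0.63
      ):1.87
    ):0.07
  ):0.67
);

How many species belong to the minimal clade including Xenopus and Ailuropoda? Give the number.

The MRCA of Xenopus and Ailuropoda is the node subtending ((Xenopus,Canis),(((Takifugu,(Vespa,Ailuropoda)),Betula),Turdus)).
That clade contains 7 terminal taxa: Ailuropoda, Betula, Canis, Takifugu, Turdus, Vespa, Xenopus.

7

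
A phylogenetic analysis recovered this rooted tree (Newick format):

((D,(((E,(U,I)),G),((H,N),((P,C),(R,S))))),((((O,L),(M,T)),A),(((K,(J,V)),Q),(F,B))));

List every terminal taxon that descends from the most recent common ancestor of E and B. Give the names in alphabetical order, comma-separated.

A, B, C, D, E, F, G, H, I, J, K, L, M, N, O, P, Q, R, S, T, U, V

Tracing E: it sits inside (E,(U,I)).
Tracing B: it sits inside (F,B).
The smallest clade enclosing both is the whole tree (their MRCA is the root), so the answer is all 22 tips in alphabetical order.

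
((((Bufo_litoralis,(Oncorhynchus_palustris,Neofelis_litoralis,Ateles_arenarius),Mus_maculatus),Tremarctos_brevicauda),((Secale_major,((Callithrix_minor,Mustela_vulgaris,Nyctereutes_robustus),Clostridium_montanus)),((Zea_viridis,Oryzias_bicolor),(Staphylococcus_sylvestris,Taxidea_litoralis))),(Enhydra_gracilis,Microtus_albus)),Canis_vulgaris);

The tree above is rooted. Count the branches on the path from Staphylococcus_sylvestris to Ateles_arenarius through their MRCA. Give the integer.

The MRCA of Staphylococcus_sylvestris and Ateles_arenarius is the node subtending (((Bufo_litoralis,(Oncorhynchus_palustris,Neofelis_litoralis,Ateles_arenarius),Mus_maculatus),Tremarctos_brevicauda),((Secale_major,((Callithrix_minor,Mustela_vulgaris,Nyctereutes_robustus),Clostridium_montanus)),((Zea_viridis,Oryzias_bicolor),(Staphylococcus_sylvestris,Taxidea_litoralis))),(Enhydra_gracilis,Microtus_albus)).
From Staphylococcus_sylvestris up to that node: 4 branches. From Ateles_arenarius up to the same node: 4 branches. Total: 4 + 4 = 8.

8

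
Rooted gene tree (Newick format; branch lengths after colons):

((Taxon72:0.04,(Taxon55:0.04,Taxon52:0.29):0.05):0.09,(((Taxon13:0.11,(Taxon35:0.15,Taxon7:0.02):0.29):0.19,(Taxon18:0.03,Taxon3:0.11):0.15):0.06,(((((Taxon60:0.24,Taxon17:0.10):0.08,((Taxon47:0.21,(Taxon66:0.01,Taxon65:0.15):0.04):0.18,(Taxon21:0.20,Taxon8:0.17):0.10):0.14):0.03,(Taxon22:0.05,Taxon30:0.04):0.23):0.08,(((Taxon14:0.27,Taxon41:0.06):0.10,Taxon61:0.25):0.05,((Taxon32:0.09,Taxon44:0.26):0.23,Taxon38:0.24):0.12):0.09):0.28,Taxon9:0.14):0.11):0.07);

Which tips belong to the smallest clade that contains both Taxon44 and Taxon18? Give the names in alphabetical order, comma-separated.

Tracing Taxon44: it sits inside (Taxon32,Taxon44).
Tracing Taxon18: it sits inside (Taxon18,Taxon3).
The smallest clade enclosing both is (((Taxon13,(Taxon35,Taxon7)),(Taxon18,Taxon3)),(((((Taxon60,Taxon17),((Taxon47,(Taxon66,Taxon65)),(Taxon21,Taxon8))),(Taxon22,Taxon30)),(((Taxon14,Taxon41),Taxon61),((Taxon32,Taxon44),Taxon38))),Taxon9)); the answer is its 21 terminal taxa in alphabetical order.

Taxon13, Taxon14, Taxon17, Taxon18, Taxon21, Taxon22, Taxon3, Taxon30, Taxon32, Taxon35, Taxon38, Taxon41, Taxon44, Taxon47, Taxon60, Taxon61, Taxon65, Taxon66, Taxon7, Taxon8, Taxon9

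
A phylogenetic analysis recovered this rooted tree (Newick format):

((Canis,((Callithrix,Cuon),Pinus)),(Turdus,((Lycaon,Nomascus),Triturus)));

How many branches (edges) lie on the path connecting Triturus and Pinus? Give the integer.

The MRCA of Triturus and Pinus is the root of the tree.
From Triturus up to that node: 3 branches. From Pinus up to the same node: 3 branches. Total: 3 + 3 = 6.

6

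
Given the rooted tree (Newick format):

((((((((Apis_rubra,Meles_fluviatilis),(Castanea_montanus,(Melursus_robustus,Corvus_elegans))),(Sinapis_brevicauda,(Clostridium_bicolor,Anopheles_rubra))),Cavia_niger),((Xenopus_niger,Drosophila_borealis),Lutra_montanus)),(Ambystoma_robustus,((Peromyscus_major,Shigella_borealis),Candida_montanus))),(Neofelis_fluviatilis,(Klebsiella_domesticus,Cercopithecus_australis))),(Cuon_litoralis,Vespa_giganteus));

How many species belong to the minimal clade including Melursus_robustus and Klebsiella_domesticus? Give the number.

19

The MRCA of Melursus_robustus and Klebsiella_domesticus is the node subtending (((((((Apis_rubra,Meles_fluviatilis),(Castanea_montanus,(Melursus_robustus,Corvus_elegans))),(Sinapis_brevicauda,(Clostridium_bicolor,Anopheles_rubra))),Cavia_niger),((Xenopus_niger,Drosophila_borealis),Lutra_montanus)),(Ambystoma_robustus,((Peromyscus_major,Shigella_borealis),Candida_montanus))),(Neofelis_fluviatilis,(Klebsiella_domesticus,Cercopithecus_australis))).
That clade contains 19 terminal taxa: Ambystoma_robustus, Anopheles_rubra, Apis_rubra, Candida_montanus, Castanea_montanus, Cavia_niger, Cercopithecus_australis, Clostridium_bicolor, Corvus_elegans, Drosophila_borealis, Klebsiella_domesticus, Lutra_montanus, Meles_fluviatilis, Melursus_robustus, Neofelis_fluviatilis, Peromyscus_major, Shigella_borealis, Sinapis_brevicauda, Xenopus_niger.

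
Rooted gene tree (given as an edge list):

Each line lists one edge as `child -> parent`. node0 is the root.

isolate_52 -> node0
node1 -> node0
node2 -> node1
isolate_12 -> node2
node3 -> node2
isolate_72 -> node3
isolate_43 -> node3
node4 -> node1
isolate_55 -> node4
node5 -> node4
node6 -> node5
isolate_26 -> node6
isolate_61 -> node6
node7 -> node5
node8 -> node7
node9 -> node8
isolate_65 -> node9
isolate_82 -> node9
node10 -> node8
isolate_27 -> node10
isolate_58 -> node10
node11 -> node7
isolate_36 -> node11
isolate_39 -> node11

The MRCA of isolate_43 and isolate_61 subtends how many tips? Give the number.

12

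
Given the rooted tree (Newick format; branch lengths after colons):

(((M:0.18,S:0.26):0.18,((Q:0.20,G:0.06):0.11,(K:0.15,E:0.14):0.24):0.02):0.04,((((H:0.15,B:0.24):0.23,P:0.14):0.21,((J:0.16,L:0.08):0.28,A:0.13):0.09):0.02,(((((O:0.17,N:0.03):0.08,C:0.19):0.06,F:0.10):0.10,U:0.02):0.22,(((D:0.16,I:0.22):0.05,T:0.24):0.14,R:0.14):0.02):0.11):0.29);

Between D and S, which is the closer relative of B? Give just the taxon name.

D

The MRCA of B and D subtends ((((H,B),P),((J,L),A)),(((((O,N),C),F),U),(((D,I),T),R))) (15 taxa).
The MRCA of B and S is the root, subtending the entire tree (21 taxa).
The first is nested inside the second, so B shares a more recent common ancestor with D.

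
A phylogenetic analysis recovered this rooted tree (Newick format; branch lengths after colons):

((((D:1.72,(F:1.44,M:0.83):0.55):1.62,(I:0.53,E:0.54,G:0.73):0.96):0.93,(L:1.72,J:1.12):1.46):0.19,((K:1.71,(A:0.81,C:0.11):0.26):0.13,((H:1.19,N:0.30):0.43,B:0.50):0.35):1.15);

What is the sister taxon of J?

L

J attaches to the tree at the node subtending (L,J).
The other lineage descending from that same node — the sister group — is the single tip L.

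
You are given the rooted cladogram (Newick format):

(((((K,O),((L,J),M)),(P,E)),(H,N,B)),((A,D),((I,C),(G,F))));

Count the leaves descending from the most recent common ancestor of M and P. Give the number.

The MRCA of M and P is the node subtending (((K,O),((L,J),M)),(P,E)).
That clade contains 7 terminal taxa: E, J, K, L, M, O, P.

7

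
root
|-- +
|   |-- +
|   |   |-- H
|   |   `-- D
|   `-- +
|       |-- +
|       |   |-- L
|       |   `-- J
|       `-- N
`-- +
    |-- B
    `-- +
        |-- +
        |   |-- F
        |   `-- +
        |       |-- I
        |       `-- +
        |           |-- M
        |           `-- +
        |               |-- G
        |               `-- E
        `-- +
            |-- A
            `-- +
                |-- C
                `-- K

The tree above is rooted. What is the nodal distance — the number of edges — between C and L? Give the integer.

9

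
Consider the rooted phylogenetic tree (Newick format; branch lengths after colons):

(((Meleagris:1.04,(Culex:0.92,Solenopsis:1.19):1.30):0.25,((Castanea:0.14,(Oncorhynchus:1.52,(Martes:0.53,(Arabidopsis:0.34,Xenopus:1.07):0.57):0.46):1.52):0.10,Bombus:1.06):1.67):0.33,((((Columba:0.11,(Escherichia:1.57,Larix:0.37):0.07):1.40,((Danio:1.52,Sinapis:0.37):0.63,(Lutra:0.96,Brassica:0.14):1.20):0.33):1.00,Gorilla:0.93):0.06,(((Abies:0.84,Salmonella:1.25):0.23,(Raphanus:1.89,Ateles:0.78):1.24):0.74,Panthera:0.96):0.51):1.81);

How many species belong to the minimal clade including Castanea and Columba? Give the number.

The MRCA of Castanea and Columba is the root, so the clade is the entire tree.
That clade contains 22 terminal taxa: Abies, Arabidopsis, Ateles, Bombus, Brassica, Castanea, Columba, Culex, Danio, Escherichia, Gorilla, Larix, Lutra, Martes, Meleagris, Oncorhynchus, Panthera, Raphanus, Salmonella, Sinapis, Solenopsis, Xenopus.

22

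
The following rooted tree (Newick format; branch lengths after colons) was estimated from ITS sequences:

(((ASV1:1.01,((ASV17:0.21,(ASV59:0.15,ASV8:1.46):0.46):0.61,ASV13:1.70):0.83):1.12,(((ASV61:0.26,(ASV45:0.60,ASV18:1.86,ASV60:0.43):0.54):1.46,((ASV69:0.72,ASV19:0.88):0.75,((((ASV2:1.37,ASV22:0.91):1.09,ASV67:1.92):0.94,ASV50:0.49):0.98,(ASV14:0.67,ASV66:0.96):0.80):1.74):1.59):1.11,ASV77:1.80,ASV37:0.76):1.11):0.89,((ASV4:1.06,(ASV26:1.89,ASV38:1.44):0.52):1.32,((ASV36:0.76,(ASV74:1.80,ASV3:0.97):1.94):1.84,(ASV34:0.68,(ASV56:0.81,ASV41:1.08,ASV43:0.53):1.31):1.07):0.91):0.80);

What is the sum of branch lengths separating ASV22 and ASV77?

10.16

The path runs ASV22 → … → MRCA → … → ASV77; the MRCA is the node subtending (((ASV61,(ASV45,ASV18,ASV60)),((ASV69,ASV19),((((ASV2,ASV22),ASV67),ASV50),(ASV14,ASV66)))),ASV77,ASV37).
Branch lengths along that path: 0.91 + 1.09 + 0.94 + 0.98 + 1.74 + 1.59 + 1.11 + 1.80 = 10.16.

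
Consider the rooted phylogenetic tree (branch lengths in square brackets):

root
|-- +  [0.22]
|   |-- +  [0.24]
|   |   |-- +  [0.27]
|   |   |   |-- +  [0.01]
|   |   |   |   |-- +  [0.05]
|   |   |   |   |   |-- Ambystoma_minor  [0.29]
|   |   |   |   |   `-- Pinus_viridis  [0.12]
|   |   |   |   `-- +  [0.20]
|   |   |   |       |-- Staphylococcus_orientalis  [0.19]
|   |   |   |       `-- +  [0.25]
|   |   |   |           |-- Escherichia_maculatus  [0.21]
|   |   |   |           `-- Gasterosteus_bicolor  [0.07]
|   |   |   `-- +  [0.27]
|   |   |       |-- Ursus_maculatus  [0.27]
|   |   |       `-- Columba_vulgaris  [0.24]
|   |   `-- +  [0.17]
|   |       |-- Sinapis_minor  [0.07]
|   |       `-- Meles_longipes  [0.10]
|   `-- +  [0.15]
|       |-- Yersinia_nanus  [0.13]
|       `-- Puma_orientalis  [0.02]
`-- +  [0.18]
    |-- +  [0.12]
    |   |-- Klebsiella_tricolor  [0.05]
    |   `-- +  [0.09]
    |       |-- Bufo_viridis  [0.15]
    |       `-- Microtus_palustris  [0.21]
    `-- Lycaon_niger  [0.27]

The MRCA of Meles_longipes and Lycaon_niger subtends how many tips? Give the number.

The MRCA of Meles_longipes and Lycaon_niger is the root, so the clade is the entire tree.
That clade contains 15 terminal taxa: Ambystoma_minor, Bufo_viridis, Columba_vulgaris, Escherichia_maculatus, Gasterosteus_bicolor, Klebsiella_tricolor, Lycaon_niger, Meles_longipes, Microtus_palustris, Pinus_viridis, Puma_orientalis, Sinapis_minor, Staphylococcus_orientalis, Ursus_maculatus, Yersinia_nanus.

15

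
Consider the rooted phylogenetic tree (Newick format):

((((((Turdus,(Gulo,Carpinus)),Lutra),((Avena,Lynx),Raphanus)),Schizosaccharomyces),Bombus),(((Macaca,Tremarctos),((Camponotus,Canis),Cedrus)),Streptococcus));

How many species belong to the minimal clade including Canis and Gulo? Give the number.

15

The MRCA of Canis and Gulo is the root, so the clade is the entire tree.
That clade contains 15 terminal taxa: Avena, Bombus, Camponotus, Canis, Carpinus, Cedrus, Gulo, Lutra, Lynx, Macaca, Raphanus, Schizosaccharomyces, Streptococcus, Tremarctos, Turdus.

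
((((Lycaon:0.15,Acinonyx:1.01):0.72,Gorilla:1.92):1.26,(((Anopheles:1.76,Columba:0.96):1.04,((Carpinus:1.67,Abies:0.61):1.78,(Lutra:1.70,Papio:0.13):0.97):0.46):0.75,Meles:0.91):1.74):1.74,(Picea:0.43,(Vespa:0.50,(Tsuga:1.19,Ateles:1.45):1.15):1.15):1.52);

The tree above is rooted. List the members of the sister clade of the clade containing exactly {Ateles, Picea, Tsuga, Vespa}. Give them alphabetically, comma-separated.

The clade containing exactly {Ateles, Picea, Tsuga, Vespa} attaches directly to the root of the tree.
The other lineage descending from that same node — the sister group — is (((Lycaon,Acinonyx),Gorilla),(((Anopheles,Columba),((Carpinus,Abies),(Lutra,Papio))),Meles)); its 10 tips in alphabetical order are the answer.

Abies, Acinonyx, Anopheles, Carpinus, Columba, Gorilla, Lutra, Lycaon, Meles, Papio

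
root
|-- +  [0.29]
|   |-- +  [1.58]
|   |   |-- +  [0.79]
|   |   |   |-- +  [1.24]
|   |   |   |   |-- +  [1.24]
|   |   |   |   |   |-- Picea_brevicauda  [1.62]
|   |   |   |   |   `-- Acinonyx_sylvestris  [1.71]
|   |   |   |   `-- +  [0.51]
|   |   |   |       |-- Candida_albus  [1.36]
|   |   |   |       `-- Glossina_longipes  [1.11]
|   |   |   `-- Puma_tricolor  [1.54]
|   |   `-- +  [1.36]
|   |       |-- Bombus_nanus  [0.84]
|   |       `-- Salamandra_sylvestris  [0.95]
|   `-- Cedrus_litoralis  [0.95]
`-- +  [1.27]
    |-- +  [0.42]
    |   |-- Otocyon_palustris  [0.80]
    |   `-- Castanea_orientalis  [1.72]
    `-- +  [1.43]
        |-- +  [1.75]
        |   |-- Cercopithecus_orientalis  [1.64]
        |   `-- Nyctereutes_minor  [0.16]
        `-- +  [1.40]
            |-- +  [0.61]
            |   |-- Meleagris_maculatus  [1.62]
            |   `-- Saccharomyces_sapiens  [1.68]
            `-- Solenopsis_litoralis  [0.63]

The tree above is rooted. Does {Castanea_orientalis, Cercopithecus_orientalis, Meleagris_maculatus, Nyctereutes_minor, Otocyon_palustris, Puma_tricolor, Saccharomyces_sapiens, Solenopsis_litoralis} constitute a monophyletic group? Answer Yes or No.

No

The MRCA of the listed taxa is the root, so the smallest clade containing them is the whole tree.
That clade also contains Acinonyx_sylvestris, Bombus_nanus, Candida_albus, Cedrus_litoralis, Glossina_longipes, Picea_brevicauda, Salamandra_sylvestris, which are not in the proposed group, so the group is not monophyletic.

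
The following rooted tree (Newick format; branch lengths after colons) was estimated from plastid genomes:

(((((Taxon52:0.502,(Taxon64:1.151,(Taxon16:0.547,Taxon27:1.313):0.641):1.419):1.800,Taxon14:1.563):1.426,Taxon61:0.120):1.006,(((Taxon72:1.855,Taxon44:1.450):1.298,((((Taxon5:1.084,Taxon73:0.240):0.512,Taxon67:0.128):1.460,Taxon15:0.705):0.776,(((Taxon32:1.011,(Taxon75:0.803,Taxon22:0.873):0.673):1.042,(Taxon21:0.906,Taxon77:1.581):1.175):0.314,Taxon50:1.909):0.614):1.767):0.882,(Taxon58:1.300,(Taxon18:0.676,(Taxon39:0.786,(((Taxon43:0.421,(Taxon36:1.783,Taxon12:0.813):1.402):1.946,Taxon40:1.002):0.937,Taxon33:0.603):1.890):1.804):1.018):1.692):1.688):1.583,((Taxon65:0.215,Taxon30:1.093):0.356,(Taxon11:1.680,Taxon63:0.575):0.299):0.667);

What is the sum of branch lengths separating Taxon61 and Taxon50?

7.986

The path runs Taxon61 → … → MRCA → … → Taxon50; the MRCA is the node subtending ((((Taxon52,(Taxon64,(Taxon16,Taxon27))),Taxon14),Taxon61),(((Taxon72,Taxon44),((((Taxon5,Taxon73),Taxon67),Taxon15),(((Taxon32,(Taxon75,Taxon22)),(Taxon21,Taxon77)),Taxon50))),(Taxon58,(Taxon18,(Taxon39,(((Taxon43,(Taxon36,Taxon12)),Taxon40),Taxon33)))))).
Branch lengths along that path: 0.120 + 1.006 + 1.688 + 0.882 + 1.767 + 0.614 + 1.909 = 7.986.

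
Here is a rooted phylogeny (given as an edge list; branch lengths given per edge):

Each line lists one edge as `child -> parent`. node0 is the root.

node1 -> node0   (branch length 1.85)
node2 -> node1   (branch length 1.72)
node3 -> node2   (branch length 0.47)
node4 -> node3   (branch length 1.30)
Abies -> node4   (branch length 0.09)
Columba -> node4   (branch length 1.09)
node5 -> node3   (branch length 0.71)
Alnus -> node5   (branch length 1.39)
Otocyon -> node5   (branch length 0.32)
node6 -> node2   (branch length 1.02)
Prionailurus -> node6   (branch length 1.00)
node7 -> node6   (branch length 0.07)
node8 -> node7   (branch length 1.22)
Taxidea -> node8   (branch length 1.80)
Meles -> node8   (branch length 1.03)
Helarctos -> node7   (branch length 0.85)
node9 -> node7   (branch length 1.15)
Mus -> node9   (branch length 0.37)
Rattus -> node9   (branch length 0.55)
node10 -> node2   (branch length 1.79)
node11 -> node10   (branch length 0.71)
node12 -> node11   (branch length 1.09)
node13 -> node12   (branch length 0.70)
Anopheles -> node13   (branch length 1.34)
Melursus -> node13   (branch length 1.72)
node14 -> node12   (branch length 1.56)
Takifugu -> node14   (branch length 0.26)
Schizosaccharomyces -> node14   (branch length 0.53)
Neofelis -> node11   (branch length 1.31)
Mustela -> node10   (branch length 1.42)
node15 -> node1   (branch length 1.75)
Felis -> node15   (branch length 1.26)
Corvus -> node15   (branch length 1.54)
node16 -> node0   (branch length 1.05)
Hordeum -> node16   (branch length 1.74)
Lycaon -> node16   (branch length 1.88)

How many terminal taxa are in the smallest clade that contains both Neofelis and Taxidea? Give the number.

The MRCA of Neofelis and Taxidea is the node subtending (((Abies,Columba),(Alnus,Otocyon)),(Prionailurus,((Taxidea,Meles),Helarctos,(Mus,Rattus))),((((Anopheles,Melursus),(Takifugu,Schizosaccharomyces)),Neofelis),Mustela)).
That clade contains 16 terminal taxa: Abies, Alnus, Anopheles, Columba, Helarctos, Meles, Melursus, Mus, Mustela, Neofelis, Otocyon, Prionailurus, Rattus, Schizosaccharomyces, Takifugu, Taxidea.

16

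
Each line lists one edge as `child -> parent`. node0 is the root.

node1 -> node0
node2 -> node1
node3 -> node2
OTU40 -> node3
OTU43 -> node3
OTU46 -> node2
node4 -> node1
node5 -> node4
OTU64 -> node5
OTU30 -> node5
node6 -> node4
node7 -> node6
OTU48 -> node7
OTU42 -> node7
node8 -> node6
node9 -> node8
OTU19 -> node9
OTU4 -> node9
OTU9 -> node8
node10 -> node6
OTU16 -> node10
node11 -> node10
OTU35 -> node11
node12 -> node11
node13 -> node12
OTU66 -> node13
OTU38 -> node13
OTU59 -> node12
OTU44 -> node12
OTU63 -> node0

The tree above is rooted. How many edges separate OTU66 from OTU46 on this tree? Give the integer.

The MRCA of OTU66 and OTU46 is the node subtending (((OTU40,OTU43),OTU46),((OTU64,OTU30),((OTU48,OTU42),((OTU19,OTU4),OTU9),(OTU16,(OTU35,((OTU66,OTU38),OTU59,OTU44)))))).
From OTU66 up to that node: 7 branches. From OTU46 up to the same node: 2 branches. Total: 7 + 2 = 9.

9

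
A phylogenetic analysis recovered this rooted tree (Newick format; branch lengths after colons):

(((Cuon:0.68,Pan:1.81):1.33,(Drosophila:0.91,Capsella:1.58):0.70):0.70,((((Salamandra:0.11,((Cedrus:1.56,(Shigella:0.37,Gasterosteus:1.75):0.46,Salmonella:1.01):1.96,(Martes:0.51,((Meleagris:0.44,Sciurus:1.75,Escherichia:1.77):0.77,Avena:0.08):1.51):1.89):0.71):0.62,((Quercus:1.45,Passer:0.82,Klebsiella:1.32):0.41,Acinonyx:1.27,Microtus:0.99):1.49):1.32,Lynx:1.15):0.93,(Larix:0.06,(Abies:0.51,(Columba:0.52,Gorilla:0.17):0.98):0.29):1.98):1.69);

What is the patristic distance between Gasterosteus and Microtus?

The path runs Gasterosteus → … → MRCA → … → Microtus; the MRCA is the node subtending ((Salamandra,((Cedrus,(Shigella,Gasterosteus),Salmonella),(Martes,((Meleagris,Sciurus,Escherichia),Avena)))),((Quercus,Passer,Klebsiella),Acinonyx,Microtus)).
Branch lengths along that path: 1.75 + 0.46 + 1.96 + 0.71 + 0.62 + 1.49 + 0.99 = 7.98.

7.98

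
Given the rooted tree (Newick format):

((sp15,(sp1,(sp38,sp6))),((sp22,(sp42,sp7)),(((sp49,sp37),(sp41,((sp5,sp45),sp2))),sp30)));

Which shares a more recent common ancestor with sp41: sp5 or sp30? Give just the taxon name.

The MRCA of sp41 and sp5 subtends (sp41,((sp5,sp45),sp2)) (4 taxa).
The MRCA of sp41 and sp30 subtends (((sp49,sp37),(sp41,((sp5,sp45),sp2))),sp30) (7 taxa).
The first is nested inside the second, so sp41 shares a more recent common ancestor with sp5.

sp5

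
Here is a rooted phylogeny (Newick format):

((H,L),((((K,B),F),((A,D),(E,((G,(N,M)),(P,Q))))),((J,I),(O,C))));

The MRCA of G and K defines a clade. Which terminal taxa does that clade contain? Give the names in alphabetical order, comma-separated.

Tracing G: it sits inside (G,(N,M)).
Tracing K: it sits inside (K,B).
The smallest clade enclosing both is (((K,B),F),((A,D),(E,((G,(N,M)),(P,Q))))); the answer is its 11 terminal taxa in alphabetical order.

A, B, D, E, F, G, K, M, N, P, Q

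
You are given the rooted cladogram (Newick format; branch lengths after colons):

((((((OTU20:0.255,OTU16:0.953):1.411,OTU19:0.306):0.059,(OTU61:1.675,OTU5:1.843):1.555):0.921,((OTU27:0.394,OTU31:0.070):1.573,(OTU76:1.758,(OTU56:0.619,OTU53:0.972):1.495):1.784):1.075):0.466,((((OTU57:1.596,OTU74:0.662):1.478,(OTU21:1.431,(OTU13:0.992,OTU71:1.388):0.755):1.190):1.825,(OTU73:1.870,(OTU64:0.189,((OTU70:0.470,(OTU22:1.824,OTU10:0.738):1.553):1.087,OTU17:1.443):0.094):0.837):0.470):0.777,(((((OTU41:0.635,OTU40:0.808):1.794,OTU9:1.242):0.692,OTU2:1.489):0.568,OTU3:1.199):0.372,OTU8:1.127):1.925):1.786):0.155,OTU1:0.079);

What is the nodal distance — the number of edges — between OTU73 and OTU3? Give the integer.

The MRCA of OTU73 and OTU3 is the node subtending ((((OTU57,OTU74),(OTU21,(OTU13,OTU71))),(OTU73,(OTU64,((OTU70,(OTU22,OTU10)),OTU17)))),(((((OTU41,OTU40),OTU9),OTU2),OTU3),OTU8)).
From OTU73 up to that node: 3 branches. From OTU3 up to the same node: 3 branches. Total: 3 + 3 = 6.

6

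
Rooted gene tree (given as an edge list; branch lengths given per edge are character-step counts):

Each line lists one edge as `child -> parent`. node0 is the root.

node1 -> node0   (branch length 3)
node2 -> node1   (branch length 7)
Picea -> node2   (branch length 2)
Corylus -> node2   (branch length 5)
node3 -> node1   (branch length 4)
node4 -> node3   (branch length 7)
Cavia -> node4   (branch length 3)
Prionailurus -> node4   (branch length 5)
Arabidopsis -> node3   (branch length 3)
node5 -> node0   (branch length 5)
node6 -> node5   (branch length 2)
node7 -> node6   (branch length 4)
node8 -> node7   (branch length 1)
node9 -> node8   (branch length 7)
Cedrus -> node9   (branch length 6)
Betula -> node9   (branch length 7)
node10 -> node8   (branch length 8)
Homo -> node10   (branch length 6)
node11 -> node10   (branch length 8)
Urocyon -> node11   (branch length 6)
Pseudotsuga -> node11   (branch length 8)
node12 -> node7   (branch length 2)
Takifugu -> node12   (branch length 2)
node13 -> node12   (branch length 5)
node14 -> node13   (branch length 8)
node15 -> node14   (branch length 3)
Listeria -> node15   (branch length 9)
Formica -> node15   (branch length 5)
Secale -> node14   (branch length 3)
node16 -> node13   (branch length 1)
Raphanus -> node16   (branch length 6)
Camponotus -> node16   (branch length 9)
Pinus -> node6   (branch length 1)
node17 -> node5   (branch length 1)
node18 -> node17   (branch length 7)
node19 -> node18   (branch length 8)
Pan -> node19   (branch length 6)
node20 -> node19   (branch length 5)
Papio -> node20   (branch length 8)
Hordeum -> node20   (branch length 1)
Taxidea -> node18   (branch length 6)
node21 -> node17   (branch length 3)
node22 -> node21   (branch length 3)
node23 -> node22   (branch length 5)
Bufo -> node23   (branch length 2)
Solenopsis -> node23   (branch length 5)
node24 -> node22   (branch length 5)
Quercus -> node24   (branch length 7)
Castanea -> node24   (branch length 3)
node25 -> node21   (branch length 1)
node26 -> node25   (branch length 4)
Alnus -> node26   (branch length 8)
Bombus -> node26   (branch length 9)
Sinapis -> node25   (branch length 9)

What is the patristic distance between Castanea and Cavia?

The path runs Castanea → … → MRCA → … → Cavia; the MRCA is the root of the tree.
Branch lengths along that path: 3 + 5 + 3 + 3 + 1 + 5 + 3 + 4 + 7 + 3 = 37.

37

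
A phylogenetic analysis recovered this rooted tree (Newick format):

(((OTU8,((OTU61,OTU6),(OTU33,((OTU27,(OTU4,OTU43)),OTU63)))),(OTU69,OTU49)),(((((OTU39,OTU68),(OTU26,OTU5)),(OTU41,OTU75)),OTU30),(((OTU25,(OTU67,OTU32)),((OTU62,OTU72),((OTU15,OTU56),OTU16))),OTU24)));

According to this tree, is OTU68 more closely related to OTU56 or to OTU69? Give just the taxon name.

The MRCA of OTU68 and OTU56 subtends (((((OTU39,OTU68),(OTU26,OTU5)),(OTU41,OTU75)),OTU30),(((OTU25,(OTU67,OTU32)),((OTU62,OTU72),((OTU15,OTU56),OTU16))),OTU24)) (16 taxa).
The MRCA of OTU68 and OTU69 is the root, subtending the entire tree (26 taxa).
The first is nested inside the second, so OTU68 shares a more recent common ancestor with OTU56.

OTU56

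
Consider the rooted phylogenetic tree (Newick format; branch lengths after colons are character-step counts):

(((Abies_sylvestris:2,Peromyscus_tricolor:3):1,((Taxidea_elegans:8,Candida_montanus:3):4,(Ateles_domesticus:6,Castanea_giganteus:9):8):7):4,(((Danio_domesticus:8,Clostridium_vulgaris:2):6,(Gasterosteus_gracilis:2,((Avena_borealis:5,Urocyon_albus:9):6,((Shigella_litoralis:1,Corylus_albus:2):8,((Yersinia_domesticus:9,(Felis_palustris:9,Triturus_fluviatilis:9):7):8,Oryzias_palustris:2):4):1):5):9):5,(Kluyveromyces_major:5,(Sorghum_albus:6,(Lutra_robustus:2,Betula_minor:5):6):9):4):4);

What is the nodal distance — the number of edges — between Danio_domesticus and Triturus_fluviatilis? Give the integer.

9

The MRCA of Danio_domesticus and Triturus_fluviatilis is the node subtending ((Danio_domesticus,Clostridium_vulgaris),(Gasterosteus_gracilis,((Avena_borealis,Urocyon_albus),((Shigella_litoralis,Corylus_albus),((Yersinia_domesticus,(Felis_palustris,Triturus_fluviatilis)),Oryzias_palustris))))).
From Danio_domesticus up to that node: 2 branches. From Triturus_fluviatilis up to the same node: 7 branches. Total: 2 + 7 = 9.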